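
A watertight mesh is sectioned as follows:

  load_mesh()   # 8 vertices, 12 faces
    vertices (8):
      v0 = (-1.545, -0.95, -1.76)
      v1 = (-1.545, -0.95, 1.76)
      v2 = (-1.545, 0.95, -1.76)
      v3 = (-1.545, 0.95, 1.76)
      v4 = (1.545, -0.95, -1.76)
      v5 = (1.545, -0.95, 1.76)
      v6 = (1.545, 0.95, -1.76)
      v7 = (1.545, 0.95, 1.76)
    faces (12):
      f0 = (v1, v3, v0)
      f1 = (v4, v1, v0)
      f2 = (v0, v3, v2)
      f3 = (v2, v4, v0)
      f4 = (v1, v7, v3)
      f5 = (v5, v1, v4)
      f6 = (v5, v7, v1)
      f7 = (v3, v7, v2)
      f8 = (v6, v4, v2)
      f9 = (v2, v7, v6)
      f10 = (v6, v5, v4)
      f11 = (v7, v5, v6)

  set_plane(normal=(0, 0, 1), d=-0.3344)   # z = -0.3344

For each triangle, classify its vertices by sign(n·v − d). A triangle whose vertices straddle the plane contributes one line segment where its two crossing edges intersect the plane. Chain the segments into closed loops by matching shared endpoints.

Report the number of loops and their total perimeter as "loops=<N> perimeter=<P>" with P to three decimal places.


Straddling triangles (8 of 12):
  (v1,v3,v0) [++-] → (-1.545, -0.1805, -0.3344)–(-1.545, -0.95, -0.3344)  len=0.7695
  (v4,v1,v0) [-+-] → (0.29355, -0.95, -0.3344)–(-1.545, -0.95, -0.3344)  len=1.8385
  (v0,v3,v2) [-+-] → (-1.545, -0.1805, -0.3344)–(-1.545, 0.95, -0.3344)  len=1.1305
  (v5,v1,v4) [++-] → (0.29355, -0.95, -0.3344)–(1.545, -0.95, -0.3344)  len=1.2514
  (v3,v7,v2) [++-] → (-0.29355, 0.95, -0.3344)–(-1.545, 0.95, -0.3344)  len=1.2514
  (v2,v7,v6) [-+-] → (-0.29355, 0.95, -0.3344)–(1.545, 0.95, -0.3344)  len=1.8385
  (v6,v5,v4) [-+-] → (1.545, 0.1805, -0.3344)–(1.545, -0.95, -0.3344)  len=1.1305
  (v7,v5,v6) [++-] → (1.545, 0.1805, -0.3344)–(1.545, 0.95, -0.3344)  len=0.7695

Chained into 1 loop(s):
  loop 1: 8 segments, perimeter = 9.9800
Total perimeter = 9.980

loops=1 perimeter=9.980


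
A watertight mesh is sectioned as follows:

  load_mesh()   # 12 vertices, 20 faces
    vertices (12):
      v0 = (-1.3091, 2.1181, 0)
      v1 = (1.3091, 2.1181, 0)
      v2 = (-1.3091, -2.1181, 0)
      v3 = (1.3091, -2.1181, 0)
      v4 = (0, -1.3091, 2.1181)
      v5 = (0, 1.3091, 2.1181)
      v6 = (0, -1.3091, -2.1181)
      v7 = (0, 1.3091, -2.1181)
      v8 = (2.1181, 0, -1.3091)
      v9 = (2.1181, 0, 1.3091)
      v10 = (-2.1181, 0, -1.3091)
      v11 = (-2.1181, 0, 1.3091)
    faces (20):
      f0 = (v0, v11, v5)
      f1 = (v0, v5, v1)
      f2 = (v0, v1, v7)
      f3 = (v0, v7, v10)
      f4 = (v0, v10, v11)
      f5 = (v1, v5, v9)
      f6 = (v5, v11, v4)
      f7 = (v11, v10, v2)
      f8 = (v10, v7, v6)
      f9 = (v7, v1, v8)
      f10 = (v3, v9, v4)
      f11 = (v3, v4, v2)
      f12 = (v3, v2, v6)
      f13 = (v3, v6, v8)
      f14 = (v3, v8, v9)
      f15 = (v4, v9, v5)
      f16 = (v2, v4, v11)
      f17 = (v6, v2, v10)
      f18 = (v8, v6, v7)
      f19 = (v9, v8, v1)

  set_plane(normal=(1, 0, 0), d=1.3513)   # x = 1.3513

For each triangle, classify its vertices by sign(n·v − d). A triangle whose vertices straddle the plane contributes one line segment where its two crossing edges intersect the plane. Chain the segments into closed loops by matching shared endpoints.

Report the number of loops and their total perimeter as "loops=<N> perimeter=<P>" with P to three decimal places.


Straddling triangles (8 of 20):
  (v1,v5,v9) [--+] → (1.3513, 0.473924, 1.60198)–(1.3513, 2.00761, 0.0682868)  len=2.1690
  (v7,v1,v8) [--+] → (1.3513, 2.00761, -0.0682868)–(1.3513, 0.473924, -1.60198)  len=2.1690
  (v3,v9,v4) [-+-] → (1.3513, -2.00761, 0.0682868)–(1.3513, -0.473924, 1.60198)  len=2.1690
  (v3,v6,v8) [--+] → (1.3513, -0.473924, -1.60198)–(1.3513, -2.00761, -0.0682868)  len=2.1690
  (v3,v8,v9) [-++] → (1.3513, -2.00761, -0.0682868)–(1.3513, -2.00761, 0.0682868)  len=0.1366
  (v4,v9,v5) [-+-] → (1.3513, -0.473924, 1.60198)–(1.3513, 0.473924, 1.60198)  len=0.9478
  (v8,v6,v7) [+--] → (1.3513, -0.473924, -1.60198)–(1.3513, 0.473924, -1.60198)  len=0.9478
  (v9,v8,v1) [++-] → (1.3513, 2.00761, -0.0682868)–(1.3513, 2.00761, 0.0682868)  len=0.1366

Chained into 1 loop(s):
  loop 1: 8 segments, perimeter = 10.8447
Total perimeter = 10.845

loops=1 perimeter=10.845


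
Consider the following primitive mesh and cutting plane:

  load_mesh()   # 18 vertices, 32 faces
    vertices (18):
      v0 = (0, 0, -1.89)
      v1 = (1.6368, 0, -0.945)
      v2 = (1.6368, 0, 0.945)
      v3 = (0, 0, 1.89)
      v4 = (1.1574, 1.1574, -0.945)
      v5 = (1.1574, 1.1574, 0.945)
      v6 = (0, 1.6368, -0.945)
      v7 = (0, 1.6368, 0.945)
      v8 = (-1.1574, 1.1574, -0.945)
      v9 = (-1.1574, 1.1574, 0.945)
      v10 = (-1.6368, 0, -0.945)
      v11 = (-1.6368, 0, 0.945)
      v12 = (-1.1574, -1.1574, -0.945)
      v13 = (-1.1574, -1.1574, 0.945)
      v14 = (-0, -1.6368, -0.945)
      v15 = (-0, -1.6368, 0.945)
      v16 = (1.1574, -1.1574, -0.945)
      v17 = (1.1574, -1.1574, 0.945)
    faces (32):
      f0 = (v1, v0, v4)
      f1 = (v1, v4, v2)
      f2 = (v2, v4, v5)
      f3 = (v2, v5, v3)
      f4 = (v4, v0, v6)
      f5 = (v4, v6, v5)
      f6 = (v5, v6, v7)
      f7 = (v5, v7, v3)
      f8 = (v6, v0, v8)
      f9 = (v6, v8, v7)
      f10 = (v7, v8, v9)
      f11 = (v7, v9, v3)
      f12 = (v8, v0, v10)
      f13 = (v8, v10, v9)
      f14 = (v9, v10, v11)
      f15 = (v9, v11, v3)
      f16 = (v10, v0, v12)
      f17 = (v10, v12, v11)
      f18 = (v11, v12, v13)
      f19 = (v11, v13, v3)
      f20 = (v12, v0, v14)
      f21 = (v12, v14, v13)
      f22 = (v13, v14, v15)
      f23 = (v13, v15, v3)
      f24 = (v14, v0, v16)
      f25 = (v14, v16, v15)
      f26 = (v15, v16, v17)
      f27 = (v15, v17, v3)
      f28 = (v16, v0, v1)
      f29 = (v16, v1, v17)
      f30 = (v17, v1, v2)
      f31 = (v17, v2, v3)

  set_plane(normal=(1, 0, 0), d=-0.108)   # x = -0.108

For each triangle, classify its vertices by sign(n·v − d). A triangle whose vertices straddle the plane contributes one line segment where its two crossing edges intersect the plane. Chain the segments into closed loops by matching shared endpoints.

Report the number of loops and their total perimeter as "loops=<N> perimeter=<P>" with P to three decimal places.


Straddling triangles (12 of 32):
  (v6,v0,v8) [++-] → (-0.108, 0.108, -1.80182)–(-0.108, 1.59207, -0.945)  len=1.7136
  (v6,v8,v7) [+-+] → (-0.108, 1.59207, -0.945)–(-0.108, 1.59207, 0.768639)  len=1.7136
  (v7,v8,v9) [+--] → (-0.108, 1.59207, 0.768639)–(-0.108, 1.59207, 0.945)  len=0.1764
  (v7,v9,v3) [+-+] → (-0.108, 1.59207, 0.945)–(-0.108, 0.108, 1.80182)  len=1.7136
  (v8,v0,v10) [-+-] → (-0.108, 0.108, -1.80182)–(-0.108, 0, -1.82765)  len=0.1110
  (v9,v11,v3) [--+] → (-0.108, 0, 1.82765)–(-0.108, 0.108, 1.80182)  len=0.1110
  (v10,v0,v12) [-+-] → (-0.108, 0, -1.82765)–(-0.108, -0.108, -1.80182)  len=0.1110
  (v11,v13,v3) [--+] → (-0.108, -0.108, 1.80182)–(-0.108, 0, 1.82765)  len=0.1110
  (v12,v0,v14) [-++] → (-0.108, -0.108, -1.80182)–(-0.108, -1.59207, -0.945)  len=1.7136
  (v12,v14,v13) [-+-] → (-0.108, -1.59207, -0.945)–(-0.108, -1.59207, -0.768639)  len=0.1764
  (v13,v14,v15) [-++] → (-0.108, -1.59207, -0.768639)–(-0.108, -1.59207, 0.945)  len=1.7136
  (v13,v15,v3) [-++] → (-0.108, -1.59207, 0.945)–(-0.108, -0.108, 1.80182)  len=1.7136

Chained into 1 loop(s):
  loop 1: 12 segments, perimeter = 11.0788
Total perimeter = 11.079

loops=1 perimeter=11.079


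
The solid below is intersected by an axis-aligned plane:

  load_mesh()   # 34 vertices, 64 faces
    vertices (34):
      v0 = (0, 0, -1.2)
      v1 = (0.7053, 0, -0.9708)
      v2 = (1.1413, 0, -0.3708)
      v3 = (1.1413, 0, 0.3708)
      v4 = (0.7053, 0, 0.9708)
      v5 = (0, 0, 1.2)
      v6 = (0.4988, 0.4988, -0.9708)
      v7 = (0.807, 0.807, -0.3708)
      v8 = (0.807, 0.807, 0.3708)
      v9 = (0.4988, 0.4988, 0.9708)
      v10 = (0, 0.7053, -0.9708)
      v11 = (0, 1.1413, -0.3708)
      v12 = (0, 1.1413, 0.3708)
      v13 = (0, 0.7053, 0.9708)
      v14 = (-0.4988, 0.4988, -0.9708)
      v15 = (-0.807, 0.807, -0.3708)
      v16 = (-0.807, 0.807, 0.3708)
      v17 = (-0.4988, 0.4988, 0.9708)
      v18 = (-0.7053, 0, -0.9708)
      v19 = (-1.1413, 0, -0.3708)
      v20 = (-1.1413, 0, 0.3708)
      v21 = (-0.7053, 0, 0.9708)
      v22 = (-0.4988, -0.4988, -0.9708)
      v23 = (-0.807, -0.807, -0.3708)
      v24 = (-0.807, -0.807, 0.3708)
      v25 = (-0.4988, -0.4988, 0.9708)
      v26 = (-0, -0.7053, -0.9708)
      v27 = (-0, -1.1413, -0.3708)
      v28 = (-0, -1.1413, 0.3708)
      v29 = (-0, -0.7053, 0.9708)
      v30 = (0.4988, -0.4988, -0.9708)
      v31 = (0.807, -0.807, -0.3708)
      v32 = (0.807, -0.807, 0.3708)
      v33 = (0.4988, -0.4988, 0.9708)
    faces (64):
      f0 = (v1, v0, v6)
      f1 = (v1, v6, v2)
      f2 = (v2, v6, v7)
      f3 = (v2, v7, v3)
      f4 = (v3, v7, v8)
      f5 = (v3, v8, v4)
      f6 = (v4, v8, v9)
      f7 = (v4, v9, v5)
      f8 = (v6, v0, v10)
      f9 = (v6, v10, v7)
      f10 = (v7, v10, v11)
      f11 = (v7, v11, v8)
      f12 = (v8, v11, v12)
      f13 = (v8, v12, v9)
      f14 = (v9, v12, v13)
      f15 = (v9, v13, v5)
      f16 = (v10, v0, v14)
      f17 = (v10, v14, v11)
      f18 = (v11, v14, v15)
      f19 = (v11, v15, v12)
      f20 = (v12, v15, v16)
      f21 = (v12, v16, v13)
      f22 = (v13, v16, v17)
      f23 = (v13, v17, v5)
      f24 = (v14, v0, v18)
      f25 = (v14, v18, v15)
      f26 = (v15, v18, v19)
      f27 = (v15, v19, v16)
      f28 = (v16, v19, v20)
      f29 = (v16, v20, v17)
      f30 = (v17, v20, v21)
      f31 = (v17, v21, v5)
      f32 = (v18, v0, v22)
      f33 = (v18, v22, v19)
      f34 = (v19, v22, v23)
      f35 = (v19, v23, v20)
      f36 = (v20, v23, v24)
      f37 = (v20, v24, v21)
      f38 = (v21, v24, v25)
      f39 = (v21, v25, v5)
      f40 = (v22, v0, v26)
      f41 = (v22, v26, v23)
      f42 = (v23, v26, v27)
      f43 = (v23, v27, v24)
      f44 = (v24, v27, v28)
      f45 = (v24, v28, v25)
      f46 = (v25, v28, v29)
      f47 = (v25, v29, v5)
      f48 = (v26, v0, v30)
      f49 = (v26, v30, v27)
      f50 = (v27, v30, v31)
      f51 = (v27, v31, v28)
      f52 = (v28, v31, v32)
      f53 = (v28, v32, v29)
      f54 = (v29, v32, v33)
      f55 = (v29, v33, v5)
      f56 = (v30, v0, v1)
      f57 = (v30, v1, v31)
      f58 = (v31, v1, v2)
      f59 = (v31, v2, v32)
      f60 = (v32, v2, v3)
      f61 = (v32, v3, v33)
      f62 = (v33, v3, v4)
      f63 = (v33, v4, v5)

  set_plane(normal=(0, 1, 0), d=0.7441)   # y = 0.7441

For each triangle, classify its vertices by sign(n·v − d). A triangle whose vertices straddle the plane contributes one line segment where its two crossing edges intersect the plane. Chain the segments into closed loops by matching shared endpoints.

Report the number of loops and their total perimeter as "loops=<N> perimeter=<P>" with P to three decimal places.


Straddling triangles (18 of 64):
  (v2,v6,v7) [--+] → (0.7441, 0.7441, -0.493253)–(0.833056, 0.7441, -0.3708)  len=0.1514
  (v2,v7,v3) [-+-] → (0.833056, 0.7441, -0.3708)–(0.833056, 0.7441, -0.312997)  len=0.0578
  (v3,v7,v8) [-++] → (0.833056, 0.7441, -0.312997)–(0.833056, 0.7441, 0.3708)  len=0.6838
  (v3,v8,v4) [-+-] → (0.833056, 0.7441, 0.3708)–(0.799073, 0.7441, 0.417566)  len=0.0578
  (v4,v8,v9) [-+-] → (0.799073, 0.7441, 0.417566)–(0.7441, 0.7441, 0.493253)  len=0.0935
  (v6,v10,v7) [--+] → (0.307882, 0.7441, -0.741891)–(0.7441, 0.7441, -0.493253)  len=0.5021
  (v7,v10,v11) [+-+] → (0.307882, 0.7441, -0.741891)–(0, 0.7441, -0.917406)  len=0.3544
  (v8,v12,v9) [++-] → (0.308363, 0.7441, 0.741726)–(0.7441, 0.7441, 0.493253)  len=0.5016
  (v9,v12,v13) [-+-] → (0.308363, 0.7441, 0.741726)–(0, 0.7441, 0.917406)  len=0.3549
  (v10,v14,v11) [--+] → (-0.308363, 0.7441, -0.741726)–(0, 0.7441, -0.917406)  len=0.3549
  (v11,v14,v15) [+-+] → (-0.308363, 0.7441, -0.741726)–(-0.7441, 0.7441, -0.493253)  len=0.5016
  (v12,v16,v13) [++-] → (-0.307882, 0.7441, 0.741891)–(0, 0.7441, 0.917406)  len=0.3544
  (v13,v16,v17) [-+-] → (-0.307882, 0.7441, 0.741891)–(-0.7441, 0.7441, 0.493253)  len=0.5021
  (v14,v18,v15) [--+] → (-0.799073, 0.7441, -0.417566)–(-0.7441, 0.7441, -0.493253)  len=0.0935
  (v15,v18,v19) [+--] → (-0.799073, 0.7441, -0.417566)–(-0.833056, 0.7441, -0.3708)  len=0.0578
  (v15,v19,v16) [+-+] → (-0.833056, 0.7441, -0.3708)–(-0.833056, 0.7441, 0.312997)  len=0.6838
  (v16,v19,v20) [+--] → (-0.833056, 0.7441, 0.312997)–(-0.833056, 0.7441, 0.3708)  len=0.0578
  (v16,v20,v17) [+--] → (-0.833056, 0.7441, 0.3708)–(-0.7441, 0.7441, 0.493253)  len=0.1514

Chained into 1 loop(s):
  loop 1: 18 segments, perimeter = 5.5146
Total perimeter = 5.515

loops=1 perimeter=5.515


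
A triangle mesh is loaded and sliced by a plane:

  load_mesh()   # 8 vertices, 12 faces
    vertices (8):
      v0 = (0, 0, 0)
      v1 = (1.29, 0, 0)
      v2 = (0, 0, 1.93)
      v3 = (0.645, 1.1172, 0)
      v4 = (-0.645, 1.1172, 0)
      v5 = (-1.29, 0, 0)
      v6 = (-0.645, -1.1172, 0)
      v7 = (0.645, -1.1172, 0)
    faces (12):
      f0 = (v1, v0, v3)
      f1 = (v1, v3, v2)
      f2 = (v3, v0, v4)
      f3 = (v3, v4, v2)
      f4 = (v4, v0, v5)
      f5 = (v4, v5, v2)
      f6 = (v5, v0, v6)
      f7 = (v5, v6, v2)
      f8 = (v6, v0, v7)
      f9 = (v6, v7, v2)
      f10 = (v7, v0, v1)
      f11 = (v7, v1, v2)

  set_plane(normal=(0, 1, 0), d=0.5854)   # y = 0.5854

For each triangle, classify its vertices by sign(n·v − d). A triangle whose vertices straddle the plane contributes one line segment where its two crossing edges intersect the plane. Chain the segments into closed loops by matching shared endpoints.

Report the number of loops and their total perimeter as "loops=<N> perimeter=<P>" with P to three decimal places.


loops=1 perimeter=4.790

Straddling triangles (6 of 12):
  (v1,v0,v3) [--+] → (0.337973, 0.5854, 0)–(0.952027, 0.5854, 0)  len=0.6141
  (v1,v3,v2) [-+-] → (0.952027, 0.5854, 0)–(0.337973, 0.5854, 0.918702)  len=1.1050
  (v3,v0,v4) [+-+] → (0.337973, 0.5854, 0)–(-0.337973, 0.5854, 0)  len=0.6759
  (v3,v4,v2) [++-] → (-0.337973, 0.5854, 0.918702)–(0.337973, 0.5854, 0.918702)  len=0.6759
  (v4,v0,v5) [+--] → (-0.337973, 0.5854, 0)–(-0.952027, 0.5854, 0)  len=0.6141
  (v4,v5,v2) [+--] → (-0.952027, 0.5854, 0)–(-0.337973, 0.5854, 0.918702)  len=1.1050

Chained into 1 loop(s):
  loop 1: 6 segments, perimeter = 4.7900
Total perimeter = 4.790


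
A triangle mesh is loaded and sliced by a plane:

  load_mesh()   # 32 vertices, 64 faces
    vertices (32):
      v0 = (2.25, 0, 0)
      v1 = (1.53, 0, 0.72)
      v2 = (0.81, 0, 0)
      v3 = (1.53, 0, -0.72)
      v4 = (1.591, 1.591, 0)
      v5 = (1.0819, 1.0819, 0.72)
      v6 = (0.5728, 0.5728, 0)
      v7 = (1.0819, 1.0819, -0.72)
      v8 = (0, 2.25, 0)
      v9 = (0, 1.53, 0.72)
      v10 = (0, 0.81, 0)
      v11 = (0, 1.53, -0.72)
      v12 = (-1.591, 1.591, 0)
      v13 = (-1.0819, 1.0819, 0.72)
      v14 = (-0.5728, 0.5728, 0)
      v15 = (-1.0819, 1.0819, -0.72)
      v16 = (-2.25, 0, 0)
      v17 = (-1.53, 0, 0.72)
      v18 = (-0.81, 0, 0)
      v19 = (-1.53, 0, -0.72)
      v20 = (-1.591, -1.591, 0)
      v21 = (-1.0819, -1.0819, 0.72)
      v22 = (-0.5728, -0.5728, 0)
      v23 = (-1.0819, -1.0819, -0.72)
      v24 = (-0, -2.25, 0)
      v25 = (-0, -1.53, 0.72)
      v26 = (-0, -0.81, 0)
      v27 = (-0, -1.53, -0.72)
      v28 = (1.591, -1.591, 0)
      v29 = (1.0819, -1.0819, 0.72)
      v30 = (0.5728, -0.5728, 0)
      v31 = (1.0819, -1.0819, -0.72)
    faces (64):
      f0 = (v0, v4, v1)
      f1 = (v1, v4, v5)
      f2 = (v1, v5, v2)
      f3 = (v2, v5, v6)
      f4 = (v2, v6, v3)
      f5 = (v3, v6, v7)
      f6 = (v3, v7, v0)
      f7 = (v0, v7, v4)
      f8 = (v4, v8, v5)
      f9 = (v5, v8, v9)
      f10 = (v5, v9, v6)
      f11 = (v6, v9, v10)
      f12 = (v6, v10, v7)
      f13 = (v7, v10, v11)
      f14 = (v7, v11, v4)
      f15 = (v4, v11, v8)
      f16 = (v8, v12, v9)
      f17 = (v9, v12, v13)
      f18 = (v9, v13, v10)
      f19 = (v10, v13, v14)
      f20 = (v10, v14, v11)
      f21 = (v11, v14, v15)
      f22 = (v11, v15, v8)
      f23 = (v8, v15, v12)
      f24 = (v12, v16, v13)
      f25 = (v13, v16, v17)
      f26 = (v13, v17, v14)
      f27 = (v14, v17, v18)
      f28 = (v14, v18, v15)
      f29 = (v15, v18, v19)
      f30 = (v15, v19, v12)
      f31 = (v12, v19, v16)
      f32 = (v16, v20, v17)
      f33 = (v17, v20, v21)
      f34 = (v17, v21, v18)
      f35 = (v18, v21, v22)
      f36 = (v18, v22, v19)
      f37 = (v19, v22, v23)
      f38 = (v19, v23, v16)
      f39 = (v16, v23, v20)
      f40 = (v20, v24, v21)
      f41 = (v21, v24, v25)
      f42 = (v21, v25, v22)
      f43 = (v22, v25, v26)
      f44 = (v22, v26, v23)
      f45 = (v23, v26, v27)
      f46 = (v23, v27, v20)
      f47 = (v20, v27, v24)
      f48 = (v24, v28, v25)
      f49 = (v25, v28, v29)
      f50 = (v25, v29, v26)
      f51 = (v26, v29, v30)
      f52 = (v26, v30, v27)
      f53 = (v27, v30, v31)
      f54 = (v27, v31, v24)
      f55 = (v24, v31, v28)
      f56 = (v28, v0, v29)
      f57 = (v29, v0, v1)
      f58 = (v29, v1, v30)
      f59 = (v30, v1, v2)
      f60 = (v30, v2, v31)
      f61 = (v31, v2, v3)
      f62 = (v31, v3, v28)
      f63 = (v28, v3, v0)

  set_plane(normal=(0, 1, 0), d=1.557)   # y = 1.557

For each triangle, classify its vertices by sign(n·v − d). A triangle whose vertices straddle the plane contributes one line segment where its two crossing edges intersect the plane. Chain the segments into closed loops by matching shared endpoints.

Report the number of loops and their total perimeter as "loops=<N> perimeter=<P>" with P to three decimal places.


loops=1 perimeter=7.013

Straddling triangles (14 of 64):
  (v0,v4,v1) [-+-] → (1.60508, 1.557, 0)–(1.5897, 1.557, 0.0153865)  len=0.0218
  (v1,v4,v5) [-+-] → (1.5897, 1.557, 0.0153865)–(1.557, 1.557, 0.0480849)  len=0.0462
  (v0,v7,v4) [--+] → (1.557, 1.557, -0.0480849)–(1.60508, 1.557, 0)  len=0.0680
  (v4,v8,v5) [++-] → (0.64186, 1.557, 0.427155)–(1.557, 1.557, 0.0480849)  len=0.9905
  (v5,v8,v9) [-+-] → (0.64186, 1.557, 0.427155)–(0, 1.557, 0.693)  len=0.6947
  (v7,v11,v4) [--+] → (0.704213, 1.557, -0.401311)–(1.557, 1.557, -0.0480849)  len=0.9230
  (v4,v11,v8) [+-+] → (0.704213, 1.557, -0.401311)–(0, 1.557, -0.693)  len=0.7622
  (v8,v12,v9) [++-] → (-0.704213, 1.557, 0.401311)–(0, 1.557, 0.693)  len=0.7622
  (v9,v12,v13) [-+-] → (-0.704213, 1.557, 0.401311)–(-1.557, 1.557, 0.0480849)  len=0.9230
  (v11,v15,v8) [--+] → (-0.64186, 1.557, -0.427155)–(0, 1.557, -0.693)  len=0.6947
  (v8,v15,v12) [+-+] → (-0.64186, 1.557, -0.427155)–(-1.557, 1.557, -0.0480849)  len=0.9905
  (v12,v16,v13) [+--] → (-1.60508, 1.557, 0)–(-1.557, 1.557, 0.0480849)  len=0.0680
  (v15,v19,v12) [--+] → (-1.5897, 1.557, -0.0153865)–(-1.557, 1.557, -0.0480849)  len=0.0462
  (v12,v19,v16) [+--] → (-1.5897, 1.557, -0.0153865)–(-1.60508, 1.557, 0)  len=0.0218

Chained into 1 loop(s):
  loop 1: 14 segments, perimeter = 7.0131
Total perimeter = 7.013


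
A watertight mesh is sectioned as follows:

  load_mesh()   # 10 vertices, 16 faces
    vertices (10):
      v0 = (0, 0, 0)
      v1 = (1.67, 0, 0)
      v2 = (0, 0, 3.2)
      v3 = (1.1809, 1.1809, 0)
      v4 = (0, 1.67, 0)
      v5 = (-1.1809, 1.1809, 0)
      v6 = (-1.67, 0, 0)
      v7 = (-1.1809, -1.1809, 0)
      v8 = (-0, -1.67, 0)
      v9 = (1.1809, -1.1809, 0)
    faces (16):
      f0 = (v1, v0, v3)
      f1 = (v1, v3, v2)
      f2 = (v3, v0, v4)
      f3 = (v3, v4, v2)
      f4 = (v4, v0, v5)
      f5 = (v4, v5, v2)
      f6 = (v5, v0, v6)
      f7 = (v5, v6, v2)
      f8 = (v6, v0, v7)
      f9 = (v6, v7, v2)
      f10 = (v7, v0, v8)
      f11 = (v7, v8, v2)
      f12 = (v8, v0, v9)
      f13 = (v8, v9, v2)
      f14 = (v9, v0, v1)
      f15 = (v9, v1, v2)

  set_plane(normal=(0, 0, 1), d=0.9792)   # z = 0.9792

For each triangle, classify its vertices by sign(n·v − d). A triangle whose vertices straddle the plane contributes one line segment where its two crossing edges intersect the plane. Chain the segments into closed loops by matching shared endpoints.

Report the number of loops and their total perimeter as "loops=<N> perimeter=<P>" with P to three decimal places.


loops=1 perimeter=7.096

Straddling triangles (8 of 16):
  (v1,v3,v2) [--+] → (0.819545, 0.819545, 0.9792)–(1.15898, 0, 0.9792)  len=0.8871
  (v3,v4,v2) [--+] → (0, 1.15898, 0.9792)–(0.819545, 0.819545, 0.9792)  len=0.8871
  (v4,v5,v2) [--+] → (-0.819545, 0.819545, 0.9792)–(0, 1.15898, 0.9792)  len=0.8871
  (v5,v6,v2) [--+] → (-1.15898, 0, 0.9792)–(-0.819545, 0.819545, 0.9792)  len=0.8871
  (v6,v7,v2) [--+] → (-0.819545, -0.819545, 0.9792)–(-1.15898, 0, 0.9792)  len=0.8871
  (v7,v8,v2) [--+] → (0, -1.15898, 0.9792)–(-0.819545, -0.819545, 0.9792)  len=0.8871
  (v8,v9,v2) [--+] → (0.819545, -0.819545, 0.9792)–(0, -1.15898, 0.9792)  len=0.8871
  (v9,v1,v2) [--+] → (1.15898, 0, 0.9792)–(0.819545, -0.819545, 0.9792)  len=0.8871

Chained into 1 loop(s):
  loop 1: 8 segments, perimeter = 7.0965
Total perimeter = 7.096


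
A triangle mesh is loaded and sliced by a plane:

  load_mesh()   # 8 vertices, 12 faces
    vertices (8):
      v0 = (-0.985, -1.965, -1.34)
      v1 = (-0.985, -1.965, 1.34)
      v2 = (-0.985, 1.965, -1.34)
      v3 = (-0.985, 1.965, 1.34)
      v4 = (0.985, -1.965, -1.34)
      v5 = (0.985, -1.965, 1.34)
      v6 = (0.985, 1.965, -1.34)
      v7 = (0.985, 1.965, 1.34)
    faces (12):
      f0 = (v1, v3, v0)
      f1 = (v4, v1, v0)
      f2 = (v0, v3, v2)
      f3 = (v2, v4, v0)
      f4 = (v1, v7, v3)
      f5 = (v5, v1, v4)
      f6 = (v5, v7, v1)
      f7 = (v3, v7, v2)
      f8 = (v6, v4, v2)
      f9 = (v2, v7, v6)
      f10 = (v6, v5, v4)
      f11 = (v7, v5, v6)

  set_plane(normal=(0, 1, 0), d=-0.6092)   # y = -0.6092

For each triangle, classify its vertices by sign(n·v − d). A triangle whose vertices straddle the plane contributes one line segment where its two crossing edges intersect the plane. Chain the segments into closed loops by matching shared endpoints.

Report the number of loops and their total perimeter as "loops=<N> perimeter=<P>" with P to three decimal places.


Straddling triangles (8 of 12):
  (v1,v3,v0) [-+-] → (-0.985, -0.6092, 1.34)–(-0.985, -0.6092, -0.415434)  len=1.7554
  (v0,v3,v2) [-++] → (-0.985, -0.6092, -0.415434)–(-0.985, -0.6092, -1.34)  len=0.9246
  (v2,v4,v0) [+--] → (0.305375, -0.6092, -1.34)–(-0.985, -0.6092, -1.34)  len=1.2904
  (v1,v7,v3) [-++] → (-0.305375, -0.6092, 1.34)–(-0.985, -0.6092, 1.34)  len=0.6796
  (v5,v7,v1) [-+-] → (0.985, -0.6092, 1.34)–(-0.305375, -0.6092, 1.34)  len=1.2904
  (v6,v4,v2) [+-+] → (0.985, -0.6092, -1.34)–(0.305375, -0.6092, -1.34)  len=0.6796
  (v6,v5,v4) [+--] → (0.985, -0.6092, 0.415434)–(0.985, -0.6092, -1.34)  len=1.7554
  (v7,v5,v6) [+-+] → (0.985, -0.6092, 1.34)–(0.985, -0.6092, 0.415434)  len=0.9246

Chained into 1 loop(s):
  loop 1: 8 segments, perimeter = 9.3000
Total perimeter = 9.300

loops=1 perimeter=9.300


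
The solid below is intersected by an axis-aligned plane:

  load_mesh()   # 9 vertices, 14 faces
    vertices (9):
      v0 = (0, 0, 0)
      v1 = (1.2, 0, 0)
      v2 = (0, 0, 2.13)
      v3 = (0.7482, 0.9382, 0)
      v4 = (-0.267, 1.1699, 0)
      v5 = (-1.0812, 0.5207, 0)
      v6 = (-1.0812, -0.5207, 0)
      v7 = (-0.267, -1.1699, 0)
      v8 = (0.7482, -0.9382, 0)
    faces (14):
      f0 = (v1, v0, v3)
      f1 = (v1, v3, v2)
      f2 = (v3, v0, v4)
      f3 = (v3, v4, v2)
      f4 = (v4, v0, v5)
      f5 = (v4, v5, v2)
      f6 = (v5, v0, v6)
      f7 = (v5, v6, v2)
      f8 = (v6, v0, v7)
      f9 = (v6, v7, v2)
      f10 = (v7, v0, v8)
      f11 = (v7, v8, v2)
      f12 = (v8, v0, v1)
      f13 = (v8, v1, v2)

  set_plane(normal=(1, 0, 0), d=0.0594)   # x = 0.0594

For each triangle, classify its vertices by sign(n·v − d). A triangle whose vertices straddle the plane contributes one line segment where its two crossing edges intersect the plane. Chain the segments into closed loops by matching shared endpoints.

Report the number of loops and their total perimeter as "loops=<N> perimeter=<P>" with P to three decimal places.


loops=1 perimeter=6.808

Straddling triangles (8 of 14):
  (v1,v0,v3) [+-+] → (0.0594, 0, 0)–(0.0594, 0.0744842, 0)  len=0.0745
  (v1,v3,v2) [++-] → (0.0594, 0.0744842, 1.9609)–(0.0594, 0, 2.02456)  len=0.0980
  (v3,v0,v4) [+--] → (0.0594, 0.0744842, 0)–(0.0594, 1.09541, 0)  len=1.0209
  (v3,v4,v2) [+--] → (0.0594, 1.09541, 0)–(0.0594, 0.0744842, 1.9609)  len=2.2107
  (v7,v0,v8) [--+] → (0.0594, -0.0744842, 0)–(0.0594, -1.09541, 0)  len=1.0209
  (v7,v8,v2) [-+-] → (0.0594, -1.09541, 0)–(0.0594, -0.0744842, 1.9609)  len=2.2107
  (v8,v0,v1) [+-+] → (0.0594, -0.0744842, 0)–(0.0594, 0, 0)  len=0.0745
  (v8,v1,v2) [++-] → (0.0594, 0, 2.02456)–(0.0594, -0.0744842, 1.9609)  len=0.0980

Chained into 1 loop(s):
  loop 1: 8 segments, perimeter = 6.8083
Total perimeter = 6.808


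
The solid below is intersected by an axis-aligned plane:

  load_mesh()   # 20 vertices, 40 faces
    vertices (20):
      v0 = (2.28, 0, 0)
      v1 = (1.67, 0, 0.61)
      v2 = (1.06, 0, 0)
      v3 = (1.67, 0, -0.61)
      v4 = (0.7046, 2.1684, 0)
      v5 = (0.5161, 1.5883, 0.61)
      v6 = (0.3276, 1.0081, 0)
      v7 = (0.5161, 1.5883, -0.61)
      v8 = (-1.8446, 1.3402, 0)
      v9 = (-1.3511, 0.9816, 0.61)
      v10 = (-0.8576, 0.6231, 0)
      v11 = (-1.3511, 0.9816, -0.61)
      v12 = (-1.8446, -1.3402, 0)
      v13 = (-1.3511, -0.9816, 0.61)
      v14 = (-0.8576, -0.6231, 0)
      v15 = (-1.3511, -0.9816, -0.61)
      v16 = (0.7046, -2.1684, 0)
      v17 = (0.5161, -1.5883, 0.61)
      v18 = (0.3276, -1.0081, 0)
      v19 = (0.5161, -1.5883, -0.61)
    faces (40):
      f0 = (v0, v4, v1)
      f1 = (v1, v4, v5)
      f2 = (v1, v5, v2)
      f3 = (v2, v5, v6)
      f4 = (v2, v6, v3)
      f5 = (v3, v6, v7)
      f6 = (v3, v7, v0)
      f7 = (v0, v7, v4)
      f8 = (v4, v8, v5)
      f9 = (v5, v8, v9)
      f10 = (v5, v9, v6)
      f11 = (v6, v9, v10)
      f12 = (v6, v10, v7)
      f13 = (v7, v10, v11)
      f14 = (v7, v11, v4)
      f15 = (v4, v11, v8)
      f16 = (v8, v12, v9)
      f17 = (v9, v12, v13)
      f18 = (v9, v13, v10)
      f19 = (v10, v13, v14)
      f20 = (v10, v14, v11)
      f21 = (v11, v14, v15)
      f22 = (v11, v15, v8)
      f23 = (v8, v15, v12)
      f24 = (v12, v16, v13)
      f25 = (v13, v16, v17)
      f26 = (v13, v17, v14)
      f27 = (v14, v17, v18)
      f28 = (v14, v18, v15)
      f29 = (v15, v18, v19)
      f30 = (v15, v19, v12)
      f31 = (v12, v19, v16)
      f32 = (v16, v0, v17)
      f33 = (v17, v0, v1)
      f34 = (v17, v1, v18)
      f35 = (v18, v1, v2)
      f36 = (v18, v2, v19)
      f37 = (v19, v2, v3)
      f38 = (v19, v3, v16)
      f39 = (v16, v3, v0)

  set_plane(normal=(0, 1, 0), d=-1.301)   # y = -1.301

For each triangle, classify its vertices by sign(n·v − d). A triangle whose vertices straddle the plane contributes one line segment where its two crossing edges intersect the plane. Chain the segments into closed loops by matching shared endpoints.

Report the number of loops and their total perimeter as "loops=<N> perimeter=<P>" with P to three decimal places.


Straddling triangles (16 of 40):
  (v8,v12,v9) [+-+] → (-1.8446, -1.301, 0)–(-1.83627, -1.301, 0.0102989)  len=0.0132
  (v9,v12,v13) [+-+] → (-1.83627, -1.301, 0.0102989)–(-1.79065, -1.301, 0.0666815)  len=0.0725
  (v8,v15,v12) [++-] → (-1.79065, -1.301, -0.0666815)–(-1.8446, -1.301, 0)  len=0.0858
  (v12,v16,v13) [--+] → (-0.797855, -1.301, 0.445832)–(-1.79065, -1.301, 0.0666815)  len=1.0627
  (v13,v16,v17) [+--] → (-0.797855, -1.301, 0.445832)–(-0.368104, -1.301, 0.61)  len=0.4600
  (v13,v17,v14) [+-+] → (-0.368104, -1.301, 0.61)–(0.107206, -1.301, 0.428428)  len=0.5088
  (v14,v17,v18) [+-+] → (0.107206, -1.301, 0.428428)–(0.42276, -1.301, 0.307944)  len=0.3378
  (v15,v18,v19) [++-] → (0.42276, -1.301, -0.307944)–(-0.368104, -1.301, -0.61)  len=0.8466
  (v15,v19,v12) [+--] → (-0.368104, -1.301, -0.61)–(-1.79065, -1.301, -0.0666815)  len=1.5228
  (v16,v0,v17) [-+-] → (1.33479, -1.301, 0)–(0.835163, -1.301, 0.49966)  len=0.7066
  (v17,v0,v1) [-++] → (0.835163, -1.301, 0.49966)–(0.724823, -1.301, 0.61)  len=0.1560
  (v17,v1,v18) [-++] → (0.724823, -1.301, 0.61)–(0.42276, -1.301, 0.307944)  len=0.4272
  (v18,v2,v19) [++-] → (0.614483, -1.301, -0.49966)–(0.42276, -1.301, -0.307944)  len=0.2711
  (v19,v2,v3) [-++] → (0.614483, -1.301, -0.49966)–(0.724823, -1.301, -0.61)  len=0.1560
  (v19,v3,v16) [-+-] → (0.724823, -1.301, -0.61)–(1.09078, -1.301, -0.244011)  len=0.5176
  (v16,v3,v0) [-++] → (1.09078, -1.301, -0.244011)–(1.33479, -1.301, 0)  len=0.3451

Chained into 1 loop(s):
  loop 1: 16 segments, perimeter = 7.4899
Total perimeter = 7.490

loops=1 perimeter=7.490


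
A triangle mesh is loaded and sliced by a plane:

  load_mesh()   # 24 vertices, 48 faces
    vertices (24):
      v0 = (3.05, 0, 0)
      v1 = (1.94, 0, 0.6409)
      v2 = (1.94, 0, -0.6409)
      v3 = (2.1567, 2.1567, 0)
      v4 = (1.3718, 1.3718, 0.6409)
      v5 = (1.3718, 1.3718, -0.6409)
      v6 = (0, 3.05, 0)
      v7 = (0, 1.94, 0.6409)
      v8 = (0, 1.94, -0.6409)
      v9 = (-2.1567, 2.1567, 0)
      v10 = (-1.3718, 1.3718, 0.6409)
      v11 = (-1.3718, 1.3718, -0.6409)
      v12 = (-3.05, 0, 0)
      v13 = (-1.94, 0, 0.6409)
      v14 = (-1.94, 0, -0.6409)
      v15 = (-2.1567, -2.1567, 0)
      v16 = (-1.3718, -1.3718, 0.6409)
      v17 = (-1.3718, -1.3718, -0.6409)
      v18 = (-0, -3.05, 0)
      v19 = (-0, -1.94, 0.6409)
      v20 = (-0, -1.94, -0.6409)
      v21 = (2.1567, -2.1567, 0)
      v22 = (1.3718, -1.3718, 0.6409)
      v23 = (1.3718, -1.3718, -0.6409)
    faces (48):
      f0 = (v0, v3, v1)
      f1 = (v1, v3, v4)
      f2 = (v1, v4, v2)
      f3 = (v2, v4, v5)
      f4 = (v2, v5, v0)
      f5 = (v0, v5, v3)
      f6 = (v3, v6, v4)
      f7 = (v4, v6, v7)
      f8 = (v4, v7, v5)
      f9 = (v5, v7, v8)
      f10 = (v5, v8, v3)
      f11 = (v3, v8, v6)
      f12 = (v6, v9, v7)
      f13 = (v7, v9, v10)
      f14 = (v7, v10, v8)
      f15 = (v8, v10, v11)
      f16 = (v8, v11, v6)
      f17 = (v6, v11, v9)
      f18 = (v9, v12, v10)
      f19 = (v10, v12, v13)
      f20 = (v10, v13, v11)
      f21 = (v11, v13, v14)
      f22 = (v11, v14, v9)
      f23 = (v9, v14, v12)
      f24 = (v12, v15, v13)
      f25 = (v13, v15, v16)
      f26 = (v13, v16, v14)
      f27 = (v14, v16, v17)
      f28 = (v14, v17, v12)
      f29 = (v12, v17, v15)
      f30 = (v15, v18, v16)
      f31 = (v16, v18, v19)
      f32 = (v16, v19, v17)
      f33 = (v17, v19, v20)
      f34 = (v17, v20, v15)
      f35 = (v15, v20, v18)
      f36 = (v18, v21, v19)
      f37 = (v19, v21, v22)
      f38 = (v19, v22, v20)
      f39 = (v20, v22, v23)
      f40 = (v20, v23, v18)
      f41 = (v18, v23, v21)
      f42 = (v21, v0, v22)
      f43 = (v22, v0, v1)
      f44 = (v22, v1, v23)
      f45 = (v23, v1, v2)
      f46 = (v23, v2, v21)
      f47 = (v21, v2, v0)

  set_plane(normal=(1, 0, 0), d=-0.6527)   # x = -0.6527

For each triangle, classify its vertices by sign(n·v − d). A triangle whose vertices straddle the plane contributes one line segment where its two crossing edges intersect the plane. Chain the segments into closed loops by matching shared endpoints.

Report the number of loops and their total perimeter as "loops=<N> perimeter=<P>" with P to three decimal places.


loops=2 perimeter=7.691

Straddling triangles (12 of 48):
  (v6,v9,v7) [+-+] → (-0.6527, 2.77965, 0)–(-0.6527, 2.00558, 0.446939)  len=0.8938
  (v7,v9,v10) [+--] → (-0.6527, 2.00558, 0.446939)–(-0.6527, 1.66965, 0.6409)  len=0.3879
  (v7,v10,v8) [+-+] → (-0.6527, 1.66965, 0.6409)–(-0.6527, 1.66965, -0.0310218)  len=0.6719
  (v8,v10,v11) [+--] → (-0.6527, 1.66965, -0.0310218)–(-0.6527, 1.66965, -0.6409)  len=0.6099
  (v8,v11,v6) [+-+] → (-0.6527, 1.66965, -0.6409)–(-0.6527, 2.25152, -0.304939)  len=0.6719
  (v6,v11,v9) [+--] → (-0.6527, 2.25152, -0.304939)–(-0.6527, 2.77965, 0)  len=0.6099
  (v15,v18,v16) [-+-] → (-0.6527, -2.77965, 0)–(-0.6527, -2.25152, 0.304939)  len=0.6099
  (v16,v18,v19) [-++] → (-0.6527, -2.25152, 0.304939)–(-0.6527, -1.66965, 0.6409)  len=0.6719
  (v16,v19,v17) [-+-] → (-0.6527, -1.66965, 0.6409)–(-0.6527, -1.66965, 0.0310218)  len=0.6099
  (v17,v19,v20) [-++] → (-0.6527, -1.66965, 0.0310218)–(-0.6527, -1.66965, -0.6409)  len=0.6719
  (v17,v20,v15) [-+-] → (-0.6527, -1.66965, -0.6409)–(-0.6527, -2.00558, -0.446939)  len=0.3879
  (v15,v20,v18) [-++] → (-0.6527, -2.00558, -0.446939)–(-0.6527, -2.77965, 0)  len=0.8938

Chained into 2 loop(s):
  loop 1: 6 segments, perimeter = 3.8453
  loop 2: 6 segments, perimeter = 3.8453
Total perimeter = 7.691


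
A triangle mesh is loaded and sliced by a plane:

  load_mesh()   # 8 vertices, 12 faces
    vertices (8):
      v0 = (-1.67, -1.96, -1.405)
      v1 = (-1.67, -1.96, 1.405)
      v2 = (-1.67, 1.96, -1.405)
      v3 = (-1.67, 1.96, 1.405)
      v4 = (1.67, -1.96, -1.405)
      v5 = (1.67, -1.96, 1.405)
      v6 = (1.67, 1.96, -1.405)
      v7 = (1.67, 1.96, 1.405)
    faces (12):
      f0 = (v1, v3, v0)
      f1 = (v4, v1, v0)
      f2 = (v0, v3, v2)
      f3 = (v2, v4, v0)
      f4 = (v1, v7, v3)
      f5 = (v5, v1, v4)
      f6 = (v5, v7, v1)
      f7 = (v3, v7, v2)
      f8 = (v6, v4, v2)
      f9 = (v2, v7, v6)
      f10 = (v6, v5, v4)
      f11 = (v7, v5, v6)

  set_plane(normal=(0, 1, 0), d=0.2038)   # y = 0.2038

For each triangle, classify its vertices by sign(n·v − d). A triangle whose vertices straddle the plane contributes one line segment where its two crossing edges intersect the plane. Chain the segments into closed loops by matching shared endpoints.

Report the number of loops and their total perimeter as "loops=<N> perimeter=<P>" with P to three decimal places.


loops=1 perimeter=12.300

Straddling triangles (8 of 12):
  (v1,v3,v0) [-+-] → (-1.67, 0.2038, 1.405)–(-1.67, 0.2038, 0.146091)  len=1.2589
  (v0,v3,v2) [-++] → (-1.67, 0.2038, 0.146091)–(-1.67, 0.2038, -1.405)  len=1.5511
  (v2,v4,v0) [+--] → (-0.173646, 0.2038, -1.405)–(-1.67, 0.2038, -1.405)  len=1.4964
  (v1,v7,v3) [-++] → (0.173646, 0.2038, 1.405)–(-1.67, 0.2038, 1.405)  len=1.8436
  (v5,v7,v1) [-+-] → (1.67, 0.2038, 1.405)–(0.173646, 0.2038, 1.405)  len=1.4964
  (v6,v4,v2) [+-+] → (1.67, 0.2038, -1.405)–(-0.173646, 0.2038, -1.405)  len=1.8436
  (v6,v5,v4) [+--] → (1.67, 0.2038, -0.146091)–(1.67, 0.2038, -1.405)  len=1.2589
  (v7,v5,v6) [+-+] → (1.67, 0.2038, 1.405)–(1.67, 0.2038, -0.146091)  len=1.5511

Chained into 1 loop(s):
  loop 1: 8 segments, perimeter = 12.3000
Total perimeter = 12.300


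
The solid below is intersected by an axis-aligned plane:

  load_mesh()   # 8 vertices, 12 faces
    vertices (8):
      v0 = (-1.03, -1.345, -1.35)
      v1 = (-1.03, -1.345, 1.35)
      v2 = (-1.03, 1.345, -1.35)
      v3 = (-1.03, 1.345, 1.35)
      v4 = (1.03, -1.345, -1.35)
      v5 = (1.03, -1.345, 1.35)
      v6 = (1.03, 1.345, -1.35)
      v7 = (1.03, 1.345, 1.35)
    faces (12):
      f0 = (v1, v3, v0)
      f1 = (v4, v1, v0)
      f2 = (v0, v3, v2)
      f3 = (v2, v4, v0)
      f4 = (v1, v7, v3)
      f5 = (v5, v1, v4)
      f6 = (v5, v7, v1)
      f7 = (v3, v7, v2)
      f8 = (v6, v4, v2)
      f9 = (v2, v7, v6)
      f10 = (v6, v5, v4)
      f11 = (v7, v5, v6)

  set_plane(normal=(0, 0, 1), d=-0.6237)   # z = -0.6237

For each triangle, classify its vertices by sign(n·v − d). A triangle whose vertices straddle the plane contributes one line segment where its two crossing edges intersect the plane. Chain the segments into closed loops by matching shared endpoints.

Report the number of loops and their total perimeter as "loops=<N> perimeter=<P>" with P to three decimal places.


loops=1 perimeter=9.500

Straddling triangles (8 of 12):
  (v1,v3,v0) [++-] → (-1.03, -0.62139, -0.6237)–(-1.03, -1.345, -0.6237)  len=0.7236
  (v4,v1,v0) [-+-] → (0.47586, -1.345, -0.6237)–(-1.03, -1.345, -0.6237)  len=1.5059
  (v0,v3,v2) [-+-] → (-1.03, -0.62139, -0.6237)–(-1.03, 1.345, -0.6237)  len=1.9664
  (v5,v1,v4) [++-] → (0.47586, -1.345, -0.6237)–(1.03, -1.345, -0.6237)  len=0.5541
  (v3,v7,v2) [++-] → (-0.47586, 1.345, -0.6237)–(-1.03, 1.345, -0.6237)  len=0.5541
  (v2,v7,v6) [-+-] → (-0.47586, 1.345, -0.6237)–(1.03, 1.345, -0.6237)  len=1.5059
  (v6,v5,v4) [-+-] → (1.03, 0.62139, -0.6237)–(1.03, -1.345, -0.6237)  len=1.9664
  (v7,v5,v6) [++-] → (1.03, 0.62139, -0.6237)–(1.03, 1.345, -0.6237)  len=0.7236

Chained into 1 loop(s):
  loop 1: 8 segments, perimeter = 9.5000
Total perimeter = 9.500


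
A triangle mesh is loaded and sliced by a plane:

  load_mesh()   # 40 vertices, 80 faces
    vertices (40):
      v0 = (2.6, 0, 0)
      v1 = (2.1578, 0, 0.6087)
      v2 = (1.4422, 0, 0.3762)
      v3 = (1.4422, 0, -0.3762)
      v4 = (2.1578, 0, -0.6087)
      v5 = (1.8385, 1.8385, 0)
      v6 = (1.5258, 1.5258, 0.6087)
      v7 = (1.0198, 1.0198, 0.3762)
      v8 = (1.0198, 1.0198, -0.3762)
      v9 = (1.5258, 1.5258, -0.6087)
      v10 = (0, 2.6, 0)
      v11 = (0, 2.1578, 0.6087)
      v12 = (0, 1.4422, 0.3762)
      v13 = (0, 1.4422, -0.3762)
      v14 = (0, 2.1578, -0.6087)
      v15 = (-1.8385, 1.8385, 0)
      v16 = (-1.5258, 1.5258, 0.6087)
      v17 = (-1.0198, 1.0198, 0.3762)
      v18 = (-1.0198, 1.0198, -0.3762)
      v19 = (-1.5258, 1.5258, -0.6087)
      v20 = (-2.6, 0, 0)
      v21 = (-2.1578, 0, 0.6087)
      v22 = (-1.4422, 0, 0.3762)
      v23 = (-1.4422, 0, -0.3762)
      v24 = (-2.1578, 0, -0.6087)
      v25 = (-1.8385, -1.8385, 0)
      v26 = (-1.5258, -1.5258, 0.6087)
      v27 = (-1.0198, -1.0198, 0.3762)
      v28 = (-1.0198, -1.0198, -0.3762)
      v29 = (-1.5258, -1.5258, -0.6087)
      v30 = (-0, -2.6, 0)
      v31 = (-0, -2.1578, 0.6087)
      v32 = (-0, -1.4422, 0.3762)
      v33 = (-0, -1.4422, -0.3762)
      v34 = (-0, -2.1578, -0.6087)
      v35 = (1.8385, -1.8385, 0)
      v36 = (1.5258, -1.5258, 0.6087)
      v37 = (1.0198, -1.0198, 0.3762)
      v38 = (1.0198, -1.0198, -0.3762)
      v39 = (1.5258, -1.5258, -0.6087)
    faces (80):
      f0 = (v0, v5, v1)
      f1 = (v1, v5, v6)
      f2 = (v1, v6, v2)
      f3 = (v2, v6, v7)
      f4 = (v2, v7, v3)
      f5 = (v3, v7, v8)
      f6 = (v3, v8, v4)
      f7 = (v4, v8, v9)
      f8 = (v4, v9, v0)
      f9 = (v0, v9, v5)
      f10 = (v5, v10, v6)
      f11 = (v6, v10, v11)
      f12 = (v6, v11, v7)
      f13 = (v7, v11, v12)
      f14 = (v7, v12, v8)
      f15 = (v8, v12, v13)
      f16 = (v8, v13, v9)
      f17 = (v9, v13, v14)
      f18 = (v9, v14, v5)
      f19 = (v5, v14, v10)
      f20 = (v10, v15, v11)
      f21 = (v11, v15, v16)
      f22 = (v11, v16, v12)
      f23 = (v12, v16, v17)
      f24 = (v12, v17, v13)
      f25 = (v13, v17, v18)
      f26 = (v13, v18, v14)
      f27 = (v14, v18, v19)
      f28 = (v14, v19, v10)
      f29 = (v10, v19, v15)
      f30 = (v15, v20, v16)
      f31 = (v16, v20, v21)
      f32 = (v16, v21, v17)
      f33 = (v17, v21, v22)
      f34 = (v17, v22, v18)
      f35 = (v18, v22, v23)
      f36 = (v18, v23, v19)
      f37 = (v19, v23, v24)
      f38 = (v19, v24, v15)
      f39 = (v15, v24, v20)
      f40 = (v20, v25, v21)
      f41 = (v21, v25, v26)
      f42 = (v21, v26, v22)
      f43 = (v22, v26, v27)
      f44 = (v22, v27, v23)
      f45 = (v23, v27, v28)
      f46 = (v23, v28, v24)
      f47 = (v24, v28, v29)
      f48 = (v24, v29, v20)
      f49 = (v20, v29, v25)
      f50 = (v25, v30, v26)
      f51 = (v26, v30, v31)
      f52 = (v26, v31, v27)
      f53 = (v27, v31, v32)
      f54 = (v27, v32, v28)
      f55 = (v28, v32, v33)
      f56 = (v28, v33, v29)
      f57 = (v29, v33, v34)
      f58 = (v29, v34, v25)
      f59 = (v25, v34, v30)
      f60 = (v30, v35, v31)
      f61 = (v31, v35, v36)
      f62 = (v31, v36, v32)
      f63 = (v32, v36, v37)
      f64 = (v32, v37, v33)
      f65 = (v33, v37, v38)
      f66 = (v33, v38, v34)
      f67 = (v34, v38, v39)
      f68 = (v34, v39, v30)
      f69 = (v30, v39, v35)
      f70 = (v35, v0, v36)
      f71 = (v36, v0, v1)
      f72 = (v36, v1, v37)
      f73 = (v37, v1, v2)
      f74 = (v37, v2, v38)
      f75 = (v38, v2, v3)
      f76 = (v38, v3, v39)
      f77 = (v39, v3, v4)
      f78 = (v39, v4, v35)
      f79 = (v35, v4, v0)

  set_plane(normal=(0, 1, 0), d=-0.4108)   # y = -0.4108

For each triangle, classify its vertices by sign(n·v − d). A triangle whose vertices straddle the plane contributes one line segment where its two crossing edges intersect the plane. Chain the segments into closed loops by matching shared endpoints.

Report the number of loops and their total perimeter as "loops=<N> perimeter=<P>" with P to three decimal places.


loops=2 perimeter=7.524

Straddling triangles (20 of 80):
  (v20,v25,v21) [+-+] → (-2.42985, -0.4108, 0)–(-2.08645, -0.4108, 0.47269)  len=0.5843
  (v21,v25,v26) [+--] → (-2.08645, -0.4108, 0.47269)–(-1.98764, -0.4108, 0.6087)  len=0.1681
  (v21,v26,v22) [+-+] → (-1.98764, -0.4108, 0.6087)–(-1.46471, -0.4108, 0.438797)  len=0.5498
  (v22,v26,v27) [+--] → (-1.46471, -0.4108, 0.438797)–(-1.27205, -0.4108, 0.3762)  len=0.2026
  (v22,v27,v23) [+-+] → (-1.27205, -0.4108, 0.3762)–(-1.27205, -0.4108, -0.0731152)  len=0.4493
  (v23,v27,v28) [+--] → (-1.27205, -0.4108, -0.0731152)–(-1.27205, -0.4108, -0.3762)  len=0.3031
  (v23,v28,v24) [+-+] → (-1.27205, -0.4108, -0.3762)–(-1.69939, -0.4108, -0.515043)  len=0.4493
  (v24,v28,v29) [+--] → (-1.69939, -0.4108, -0.515043)–(-1.98764, -0.4108, -0.6087)  len=0.3031
  (v24,v29,v20) [+-+] → (-1.98764, -0.4108, -0.6087)–(-2.31079, -0.4108, -0.163884)  len=0.5498
  (v20,v29,v25) [+--] → (-2.31079, -0.4108, -0.163884)–(-2.42985, -0.4108, 0)  len=0.2026
  (v35,v0,v36) [-+-] → (2.42985, -0.4108, 0)–(2.31079, -0.4108, 0.163884)  len=0.2026
  (v36,v0,v1) [-++] → (2.31079, -0.4108, 0.163884)–(1.98764, -0.4108, 0.6087)  len=0.5498
  (v36,v1,v37) [-+-] → (1.98764, -0.4108, 0.6087)–(1.69939, -0.4108, 0.515043)  len=0.3031
  (v37,v1,v2) [-++] → (1.69939, -0.4108, 0.515043)–(1.27205, -0.4108, 0.3762)  len=0.4493
  (v37,v2,v38) [-+-] → (1.27205, -0.4108, 0.3762)–(1.27205, -0.4108, 0.0731152)  len=0.3031
  (v38,v2,v3) [-++] → (1.27205, -0.4108, 0.0731152)–(1.27205, -0.4108, -0.3762)  len=0.4493
  (v38,v3,v39) [-+-] → (1.27205, -0.4108, -0.3762)–(1.46471, -0.4108, -0.438797)  len=0.2026
  (v39,v3,v4) [-++] → (1.46471, -0.4108, -0.438797)–(1.98764, -0.4108, -0.6087)  len=0.5498
  (v39,v4,v35) [-+-] → (1.98764, -0.4108, -0.6087)–(2.08645, -0.4108, -0.47269)  len=0.1681
  (v35,v4,v0) [-++] → (2.08645, -0.4108, -0.47269)–(2.42985, -0.4108, 0)  len=0.5843

Chained into 2 loop(s):
  loop 1: 10 segments, perimeter = 3.7620
  loop 2: 10 segments, perimeter = 3.7620
Total perimeter = 7.524
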